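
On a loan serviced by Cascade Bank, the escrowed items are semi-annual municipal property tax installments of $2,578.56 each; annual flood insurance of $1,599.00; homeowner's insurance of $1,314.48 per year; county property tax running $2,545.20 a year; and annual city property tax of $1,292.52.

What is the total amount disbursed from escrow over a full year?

Municipal property tax — $2,578.56 × 2 = $5,157.12
Flood insurance — $1,599.00
Homeowner's insurance — $1,314.48
County property tax — $2,545.20
City property tax — $1,292.52
Yearly total = $11,908.32

$11,908.32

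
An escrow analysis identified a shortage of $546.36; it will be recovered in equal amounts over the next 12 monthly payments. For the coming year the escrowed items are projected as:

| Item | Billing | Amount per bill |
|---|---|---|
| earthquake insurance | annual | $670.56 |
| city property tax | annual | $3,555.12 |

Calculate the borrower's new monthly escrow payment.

$397.67

Earthquake insurance — $670.56/yr
City property tax — $3,555.12/yr
Combined annual = $670.56 + $3,555.12 = $4,225.68
Per month = $4,225.68 / 12 = $352.14
Monthly shortage recovery: $546.36 / 12 = $45.53
Adjusted monthly = $352.14 + $45.53 = $397.67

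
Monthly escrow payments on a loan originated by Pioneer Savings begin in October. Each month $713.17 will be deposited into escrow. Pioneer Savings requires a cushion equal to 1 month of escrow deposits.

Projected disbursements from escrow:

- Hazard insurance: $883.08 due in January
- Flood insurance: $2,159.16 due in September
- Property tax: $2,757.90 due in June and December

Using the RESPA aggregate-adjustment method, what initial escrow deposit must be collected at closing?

Cushion = 1 × $713.17 = $713.17
Trial balance (start $0, +$713.17 each month, − disbursements):
  Oct: +$713.17 → $713.17
  Nov: +$713.17 → $1,426.34
  Dec: +$713.17 − $2,757.90 → -$618.39
  Jan: +$713.17 − $883.08 → -$788.30
  Feb: +$713.17 → -$75.13
  Mar: +$713.17 → $638.04
  Apr: +$713.17 → $1,351.21
  May: +$713.17 → $2,064.38
  Jun: +$713.17 − $2,757.90 → $19.65
  Jul: +$713.17 → $732.82
  Aug: +$713.17 → $1,445.99
  Sep: +$713.17 − $2,159.16 → $0.00
Lowest trial balance = -$788.30 (Jan)
Initial deposit = cushion − low point = $713.17 − (-$788.30) = $1,501.47

$1,501.47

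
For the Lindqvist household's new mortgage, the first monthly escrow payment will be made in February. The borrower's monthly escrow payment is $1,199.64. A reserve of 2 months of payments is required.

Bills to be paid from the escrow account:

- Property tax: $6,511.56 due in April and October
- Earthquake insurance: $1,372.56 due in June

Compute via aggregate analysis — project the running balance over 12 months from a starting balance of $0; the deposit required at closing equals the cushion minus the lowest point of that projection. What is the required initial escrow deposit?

Cushion = 2 × $1,199.64 = $2,399.28
Trial balance (start $0, +$1,199.64 each month, − disbursements):
  Feb: +$1,199.64 → $1,199.64
  Mar: +$1,199.64 → $2,399.28
  Apr: +$1,199.64 − $6,511.56 → -$2,912.64
  May: +$1,199.64 → -$1,713.00
  Jun: +$1,199.64 − $1,372.56 → -$1,885.92
  Jul: +$1,199.64 → -$686.28
  Aug: +$1,199.64 → $513.36
  Sep: +$1,199.64 → $1,713.00
  Oct: +$1,199.64 − $6,511.56 → -$3,598.92
  Nov: +$1,199.64 → -$2,399.28
  Dec: +$1,199.64 → -$1,199.64
  Jan: +$1,199.64 → $0.00
Lowest trial balance = -$3,598.92 (Oct)
Initial deposit = cushion − low point = $2,399.28 − (-$3,598.92) = $5,998.20

$5,998.20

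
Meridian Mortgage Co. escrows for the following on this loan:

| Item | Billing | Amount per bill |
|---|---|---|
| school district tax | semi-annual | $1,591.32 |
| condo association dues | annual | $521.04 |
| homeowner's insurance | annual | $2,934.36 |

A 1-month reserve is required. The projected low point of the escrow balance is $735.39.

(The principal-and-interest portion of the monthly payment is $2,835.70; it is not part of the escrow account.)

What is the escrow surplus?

School district tax: $1,591.32 × 2 = $3,182.64
Condo association dues: $521.04
Homeowner's insurance: $2,934.36
Combined annual = $3,182.64 + $521.04 + $2,934.36 = $6,638.04
Monthly = $6,638.04 / 12 = $553.17
Required cushion = 1 × $553.17 = $553.17
Excess over cushion: $735.39 − $553.17 = $182.22

$182.22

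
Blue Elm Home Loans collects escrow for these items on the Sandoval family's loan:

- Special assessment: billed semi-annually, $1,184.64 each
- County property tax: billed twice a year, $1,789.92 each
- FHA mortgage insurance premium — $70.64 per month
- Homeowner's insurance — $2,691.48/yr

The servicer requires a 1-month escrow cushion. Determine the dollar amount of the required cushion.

$790.69

Special assessment = $1,184.64 × 2 = $2,369.28 per year
County property tax = $1,789.92 × 2 = $3,579.84 per year
FHA mortgage insurance premium = $70.64 × 12 = $847.68 per year
Homeowner's insurance = $2,691.48 per year
Total annual escrow = $9,488.28
Monthly escrow = $9,488.28 / 12 = $790.69
Cushion = 1 × $790.69 = $790.69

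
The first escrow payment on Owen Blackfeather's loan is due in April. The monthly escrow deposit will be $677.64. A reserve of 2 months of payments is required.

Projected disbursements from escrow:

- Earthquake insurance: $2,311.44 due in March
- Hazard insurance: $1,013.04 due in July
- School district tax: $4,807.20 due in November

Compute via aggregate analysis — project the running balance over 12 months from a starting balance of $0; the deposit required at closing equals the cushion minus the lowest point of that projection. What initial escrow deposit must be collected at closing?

$1,754.40

Cushion = 2 × $677.64 = $1,355.28
Trial balance (start $0, +$677.64 each month, − disbursements):
  Apr: +$677.64 → $677.64
  May: +$677.64 → $1,355.28
  Jun: +$677.64 → $2,032.92
  Jul: +$677.64 − $1,013.04 → $1,697.52
  Aug: +$677.64 → $2,375.16
  Sep: +$677.64 → $3,052.80
  Oct: +$677.64 → $3,730.44
  Nov: +$677.64 − $4,807.20 → -$399.12
  Dec: +$677.64 → $278.52
  Jan: +$677.64 → $956.16
  Feb: +$677.64 → $1,633.80
  Mar: +$677.64 − $2,311.44 → $0.00
Lowest trial balance = -$399.12 (Nov)
Initial deposit = cushion − low point = $1,355.28 − (-$399.12) = $1,754.40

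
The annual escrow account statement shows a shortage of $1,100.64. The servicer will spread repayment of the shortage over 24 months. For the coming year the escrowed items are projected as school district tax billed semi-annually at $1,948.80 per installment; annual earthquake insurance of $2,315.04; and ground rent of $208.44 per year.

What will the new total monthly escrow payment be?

$580.95

School district tax: $1,948.80 × 2 = $3,897.60 per year
Earthquake insurance: $2,315.04 per year
Ground rent: $208.44 per year
Combined annual = $3,897.60 + $2,315.04 + $208.44 = $6,421.08
Base monthly escrow = $6,421.08 / 12 = $535.09
Shortage spread = $1,100.64 ÷ 24 = $45.86/mo
Adjusted monthly = $535.09 + $45.86 = $580.95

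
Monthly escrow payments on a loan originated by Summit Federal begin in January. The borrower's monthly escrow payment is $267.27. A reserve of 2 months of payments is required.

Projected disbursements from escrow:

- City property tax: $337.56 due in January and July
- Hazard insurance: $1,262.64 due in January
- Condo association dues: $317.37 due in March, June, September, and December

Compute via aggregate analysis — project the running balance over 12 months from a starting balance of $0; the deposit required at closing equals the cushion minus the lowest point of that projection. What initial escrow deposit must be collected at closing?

Cushion = 2 × $267.27 = $534.54
Trial balance (start $0, +$267.27 each month, − disbursements):
  Jan: +$267.27 − $1,600.20 → -$1,332.93
  Feb: +$267.27 → -$1,065.66
  Mar: +$267.27 − $317.37 → -$1,115.76
  Apr: +$267.27 → -$848.49
  May: +$267.27 → -$581.22
  Jun: +$267.27 − $317.37 → -$631.32
  Jul: +$267.27 − $337.56 → -$701.61
  Aug: +$267.27 → -$434.34
  Sep: +$267.27 − $317.37 → -$484.44
  Oct: +$267.27 → -$217.17
  Nov: +$267.27 → $50.10
  Dec: +$267.27 − $317.37 → $0.00
Lowest trial balance = -$1,332.93 (Jan)
Initial deposit = cushion − low point = $534.54 − (-$1,332.93) = $1,867.47

$1,867.47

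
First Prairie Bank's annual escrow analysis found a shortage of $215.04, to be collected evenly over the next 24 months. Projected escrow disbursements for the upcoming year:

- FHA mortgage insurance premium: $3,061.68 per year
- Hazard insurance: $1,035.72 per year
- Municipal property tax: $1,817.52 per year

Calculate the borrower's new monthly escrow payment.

$501.87

FHA mortgage insurance premium — $3,061.68 annually
Hazard insurance — $1,035.72 annually
Municipal property tax — $1,817.52 annually
Yearly total = $3,061.68 + $1,035.72 + $1,817.52 = $5,914.92
Monthly = $5,914.92 / 12 = $492.91
Monthly shortage recovery: $215.04 / 24 = $8.96
New monthly escrow = $492.91 + $8.96 = $501.87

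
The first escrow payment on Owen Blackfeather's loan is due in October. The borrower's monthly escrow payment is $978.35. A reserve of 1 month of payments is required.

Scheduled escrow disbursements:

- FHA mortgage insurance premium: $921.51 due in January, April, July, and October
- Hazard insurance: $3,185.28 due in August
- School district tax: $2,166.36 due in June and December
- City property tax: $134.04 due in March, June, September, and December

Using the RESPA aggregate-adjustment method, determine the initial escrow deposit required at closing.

Cushion = 1 × $978.35 = $978.35
Trial balance (start $0, +$978.35 each month, − disbursements):
  Oct: +$978.35 − $921.51 → $56.84
  Nov: +$978.35 → $1,035.19
  Dec: +$978.35 − $2,300.40 → -$286.86
  Jan: +$978.35 − $921.51 → -$230.02
  Feb: +$978.35 → $748.33
  Mar: +$978.35 − $134.04 → $1,592.64
  Apr: +$978.35 − $921.51 → $1,649.48
  May: +$978.35 → $2,627.83
  Jun: +$978.35 − $2,300.40 → $1,305.78
  Jul: +$978.35 − $921.51 → $1,362.62
  Aug: +$978.35 − $3,185.28 → -$844.31
  Sep: +$978.35 − $134.04 → $0.00
Lowest trial balance = -$844.31 (Aug)
Initial deposit = cushion − low point = $978.35 − (-$844.31) = $1,822.66

$1,822.66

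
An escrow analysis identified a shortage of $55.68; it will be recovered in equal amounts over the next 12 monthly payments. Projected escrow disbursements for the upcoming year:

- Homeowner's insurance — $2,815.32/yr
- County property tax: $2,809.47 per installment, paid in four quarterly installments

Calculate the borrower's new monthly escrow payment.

Homeowner's insurance = $2,815.32 per year
County property tax = $2,809.47 × 4 = $11,237.88 per year
Annual escrow total = $2,815.32 + $11,237.88 = $14,053.20
Per month = $14,053.20 ÷ 12 = $1,171.10
Shortage per month = $55.68 ÷ 12 = $4.64
New monthly escrow = $1,171.10 + $4.64 = $1,175.74

$1,175.74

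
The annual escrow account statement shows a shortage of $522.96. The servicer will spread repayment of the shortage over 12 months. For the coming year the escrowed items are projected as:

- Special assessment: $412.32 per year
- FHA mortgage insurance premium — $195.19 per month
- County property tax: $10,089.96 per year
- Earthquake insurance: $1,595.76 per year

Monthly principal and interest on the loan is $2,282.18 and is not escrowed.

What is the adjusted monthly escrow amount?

$1,246.94

Special assessment — $412.32
FHA mortgage insurance premium — $195.19 × 12 = $2,342.28
County property tax — $10,089.96
Earthquake insurance — $1,595.76
Combined annual = $412.32 + $2,342.28 + $10,089.96 + $1,595.76 = $14,440.32
Per month = $14,440.32 ÷ 12 = $1,203.36
Shortage spread = $522.96 / 12 = $43.58/mo
New monthly escrow = $1,203.36 + $43.58 = $1,246.94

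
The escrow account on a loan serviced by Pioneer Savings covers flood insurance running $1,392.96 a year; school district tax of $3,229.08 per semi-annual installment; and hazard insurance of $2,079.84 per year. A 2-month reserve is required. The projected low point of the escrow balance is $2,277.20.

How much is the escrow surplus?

$622.04

Flood insurance — $1,392.96 annually
School district tax — $3,229.08 × 2 = $6,458.16 annually
Hazard insurance — $2,079.84 annually
Total per year = $9,930.96
Per month = $9,930.96 ÷ 12 = $827.58
Cushion = 2 × $827.58 = $1,655.16
Excess over cushion: $2,277.20 − $1,655.16 = $622.04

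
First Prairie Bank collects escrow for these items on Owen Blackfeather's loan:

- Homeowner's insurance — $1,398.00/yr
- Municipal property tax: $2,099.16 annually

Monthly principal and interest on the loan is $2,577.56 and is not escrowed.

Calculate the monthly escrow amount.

Homeowner's insurance = $1,398.00 per year
Municipal property tax = $2,099.16 per year
Yearly total = $1,398.00 + $2,099.16 = $3,497.16
Base monthly escrow = $3,497.16 ÷ 12 = $291.43

$291.43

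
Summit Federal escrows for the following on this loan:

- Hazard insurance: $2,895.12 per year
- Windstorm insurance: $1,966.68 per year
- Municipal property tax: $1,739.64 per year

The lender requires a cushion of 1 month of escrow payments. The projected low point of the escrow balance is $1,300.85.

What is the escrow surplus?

Hazard insurance — $2,895.12
Windstorm insurance — $1,966.68
Municipal property tax — $1,739.64
Total annual escrow = $6,601.44
Monthly escrow = $6,601.44 / 12 = $550.12
Cushion = 1 × $550.12 = $550.12
Surplus = $1,300.85 − $550.12 = $750.73

$750.73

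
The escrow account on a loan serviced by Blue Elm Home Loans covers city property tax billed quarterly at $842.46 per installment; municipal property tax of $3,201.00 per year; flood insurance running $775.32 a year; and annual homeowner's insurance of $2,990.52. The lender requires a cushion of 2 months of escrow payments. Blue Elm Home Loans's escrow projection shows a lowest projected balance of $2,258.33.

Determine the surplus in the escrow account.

$535.55

City property tax — $842.46 × 4 = $3,369.84 annually
Municipal property tax — $3,201.00 annually
Flood insurance — $775.32 annually
Homeowner's insurance — $2,990.52 annually
Total annual escrow = $10,336.68
Per month = $10,336.68 ÷ 12 = $861.39
Required cushion = 2 × $861.39 = $1,722.78
Excess over cushion: $2,258.33 − $1,722.78 = $535.55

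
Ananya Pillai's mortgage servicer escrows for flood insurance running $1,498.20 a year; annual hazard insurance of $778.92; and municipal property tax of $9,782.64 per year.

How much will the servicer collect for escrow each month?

$1,004.98

Flood insurance = $1,498.20/yr
Hazard insurance = $778.92/yr
Municipal property tax = $9,782.64/yr
Yearly total = $1,498.20 + $778.92 + $9,782.64 = $12,059.76
Per month = $12,059.76 / 12 = $1,004.98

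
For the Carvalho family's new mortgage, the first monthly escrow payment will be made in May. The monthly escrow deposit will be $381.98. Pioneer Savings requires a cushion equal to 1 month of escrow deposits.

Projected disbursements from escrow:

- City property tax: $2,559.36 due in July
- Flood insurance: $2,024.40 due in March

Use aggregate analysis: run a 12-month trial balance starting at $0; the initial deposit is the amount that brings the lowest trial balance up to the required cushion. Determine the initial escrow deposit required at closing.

$1,795.40

Cushion = 1 × $381.98 = $381.98
Trial balance (start $0, +$381.98 each month, − disbursements):
  May: +$381.98 → $381.98
  Jun: +$381.98 → $763.96
  Jul: +$381.98 − $2,559.36 → -$1,413.42
  Aug: +$381.98 → -$1,031.44
  Sep: +$381.98 → -$649.46
  Oct: +$381.98 → -$267.48
  Nov: +$381.98 → $114.50
  Dec: +$381.98 → $496.48
  Jan: +$381.98 → $878.46
  Feb: +$381.98 → $1,260.44
  Mar: +$381.98 − $2,024.40 → -$381.98
  Apr: +$381.98 → $0.00
Lowest trial balance = -$1,413.42 (Jul)
Initial deposit = cushion − low point = $381.98 − (-$1,413.42) = $1,795.40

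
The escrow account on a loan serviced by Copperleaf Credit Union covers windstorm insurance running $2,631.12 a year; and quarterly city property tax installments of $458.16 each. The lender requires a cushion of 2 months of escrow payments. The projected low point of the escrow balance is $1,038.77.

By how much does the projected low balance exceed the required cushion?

Windstorm insurance = $2,631.12 annually
City property tax = $458.16 × 4 = $1,832.64 annually
Total annual escrow = $2,631.12 + $1,832.64 = $4,463.76
Base monthly escrow = $4,463.76 / 12 = $371.98
Required cushion = 2 × $371.98 = $743.96
Surplus = $1,038.77 − $743.96 = $294.81

$294.81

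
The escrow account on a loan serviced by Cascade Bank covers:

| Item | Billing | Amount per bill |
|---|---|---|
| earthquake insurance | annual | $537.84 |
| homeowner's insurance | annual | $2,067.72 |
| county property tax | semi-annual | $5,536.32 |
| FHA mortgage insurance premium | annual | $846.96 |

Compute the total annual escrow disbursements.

$14,525.16

Earthquake insurance: $537.84
Homeowner's insurance: $2,067.72
County property tax: $5,536.32 × 2 = $11,072.64
FHA mortgage insurance premium: $846.96
Annual escrow total = $14,525.16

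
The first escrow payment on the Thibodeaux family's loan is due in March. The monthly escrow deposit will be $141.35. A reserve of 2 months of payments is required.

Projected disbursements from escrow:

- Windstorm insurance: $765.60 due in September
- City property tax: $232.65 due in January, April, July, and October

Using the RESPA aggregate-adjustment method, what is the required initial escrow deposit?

Cushion = 2 × $141.35 = $282.70
Trial balance (start $0, +$141.35 each month, − disbursements):
  Mar: +$141.35 → $141.35
  Apr: +$141.35 − $232.65 → $50.05
  May: +$141.35 → $191.40
  Jun: +$141.35 → $332.75
  Jul: +$141.35 − $232.65 → $241.45
  Aug: +$141.35 → $382.80
  Sep: +$141.35 − $765.60 → -$241.45
  Oct: +$141.35 − $232.65 → -$332.75
  Nov: +$141.35 → -$191.40
  Dec: +$141.35 → -$50.05
  Jan: +$141.35 − $232.65 → -$141.35
  Feb: +$141.35 → $0.00
Lowest trial balance = -$332.75 (Oct)
Initial deposit = cushion − low point = $282.70 − (-$332.75) = $615.45

$615.45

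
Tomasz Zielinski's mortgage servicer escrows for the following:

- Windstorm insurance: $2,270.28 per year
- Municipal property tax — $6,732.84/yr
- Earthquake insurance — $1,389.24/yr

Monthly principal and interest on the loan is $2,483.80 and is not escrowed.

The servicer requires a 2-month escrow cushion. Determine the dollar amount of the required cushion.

$1,732.06

Windstorm insurance = $2,270.28/yr
Municipal property tax = $6,732.84/yr
Earthquake insurance = $1,389.24/yr
Total annual escrow = $2,270.28 + $6,732.84 + $1,389.24 = $10,392.36
Base monthly escrow = $10,392.36 / 12 = $866.03
Required cushion = 2 × $866.03 = $1,732.06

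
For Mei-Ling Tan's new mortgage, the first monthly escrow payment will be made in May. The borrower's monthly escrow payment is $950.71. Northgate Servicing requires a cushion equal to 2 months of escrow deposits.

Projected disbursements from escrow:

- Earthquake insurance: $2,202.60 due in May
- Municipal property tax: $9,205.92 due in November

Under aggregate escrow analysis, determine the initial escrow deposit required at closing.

$6,654.97

Cushion = 2 × $950.71 = $1,901.42
Trial balance (start $0, +$950.71 each month, − disbursements):
  May: +$950.71 − $2,202.60 → -$1,251.89
  Jun: +$950.71 → -$301.18
  Jul: +$950.71 → $649.53
  Aug: +$950.71 → $1,600.24
  Sep: +$950.71 → $2,550.95
  Oct: +$950.71 → $3,501.66
  Nov: +$950.71 − $9,205.92 → -$4,753.55
  Dec: +$950.71 → -$3,802.84
  Jan: +$950.71 → -$2,852.13
  Feb: +$950.71 → -$1,901.42
  Mar: +$950.71 → -$950.71
  Apr: +$950.71 → $0.00
Lowest trial balance = -$4,753.55 (Nov)
Initial deposit = cushion − low point = $1,901.42 − (-$4,753.55) = $6,654.97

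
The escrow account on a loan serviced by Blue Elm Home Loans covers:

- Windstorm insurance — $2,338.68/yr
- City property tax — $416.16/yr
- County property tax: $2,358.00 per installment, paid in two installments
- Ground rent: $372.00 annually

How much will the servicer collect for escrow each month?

Windstorm insurance = $2,338.68/yr
City property tax = $416.16/yr
County property tax = $2,358.00 × 2 = $4,716.00/yr
Ground rent = $372.00/yr
Total per year = $2,338.68 + $416.16 + $4,716.00 + $372.00 = $7,842.84
Monthly = $7,842.84 / 12 = $653.57

$653.57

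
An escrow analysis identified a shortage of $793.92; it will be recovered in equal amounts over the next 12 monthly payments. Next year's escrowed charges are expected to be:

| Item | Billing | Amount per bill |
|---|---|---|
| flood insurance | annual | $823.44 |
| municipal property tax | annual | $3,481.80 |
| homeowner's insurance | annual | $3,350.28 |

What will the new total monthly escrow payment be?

$704.12

Flood insurance: $823.44/yr
Municipal property tax: $3,481.80/yr
Homeowner's insurance: $3,350.28/yr
Annual escrow total = $823.44 + $3,481.80 + $3,350.28 = $7,655.52
Base monthly escrow = $7,655.52 ÷ 12 = $637.96
Shortage spread = $793.92 / 12 = $66.16/mo
New monthly escrow = $637.96 + $66.16 = $704.12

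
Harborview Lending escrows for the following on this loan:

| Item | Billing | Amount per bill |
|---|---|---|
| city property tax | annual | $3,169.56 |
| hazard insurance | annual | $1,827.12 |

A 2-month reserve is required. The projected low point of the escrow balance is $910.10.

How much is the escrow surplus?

$77.32

City property tax = $3,169.56/yr
Hazard insurance = $1,827.12/yr
Total per year = $4,996.68
Monthly escrow = $4,996.68 ÷ 12 = $416.39
Cushion = 2 × $416.39 = $832.78
Excess over cushion: $910.10 − $832.78 = $77.32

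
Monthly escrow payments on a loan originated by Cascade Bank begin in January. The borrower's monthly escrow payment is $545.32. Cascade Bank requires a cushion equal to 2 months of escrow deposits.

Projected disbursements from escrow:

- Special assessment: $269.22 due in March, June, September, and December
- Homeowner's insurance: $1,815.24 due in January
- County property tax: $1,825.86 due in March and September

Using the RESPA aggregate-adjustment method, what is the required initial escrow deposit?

$3,365.00

Cushion = 2 × $545.32 = $1,090.64
Trial balance (start $0, +$545.32 each month, − disbursements):
  Jan: +$545.32 − $1,815.24 → -$1,269.92
  Feb: +$545.32 → -$724.60
  Mar: +$545.32 − $2,095.08 → -$2,274.36
  Apr: +$545.32 → -$1,729.04
  May: +$545.32 → -$1,183.72
  Jun: +$545.32 − $269.22 → -$907.62
  Jul: +$545.32 → -$362.30
  Aug: +$545.32 → $183.02
  Sep: +$545.32 − $2,095.08 → -$1,366.74
  Oct: +$545.32 → -$821.42
  Nov: +$545.32 → -$276.10
  Dec: +$545.32 − $269.22 → $0.00
Lowest trial balance = -$2,274.36 (Mar)
Initial deposit = cushion − low point = $1,090.64 − (-$2,274.36) = $3,365.00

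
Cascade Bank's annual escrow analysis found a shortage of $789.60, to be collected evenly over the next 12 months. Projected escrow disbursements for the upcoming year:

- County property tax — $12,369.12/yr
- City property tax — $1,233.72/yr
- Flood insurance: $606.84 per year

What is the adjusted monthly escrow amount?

County property tax — $12,369.12 annually
City property tax — $1,233.72 annually
Flood insurance — $606.84 annually
Yearly total = $14,209.68
Base monthly escrow = $14,209.68 / 12 = $1,184.14
Monthly shortage recovery: $789.60 ÷ 12 = $65.80
Adjusted monthly = $1,184.14 + $65.80 = $1,249.94

$1,249.94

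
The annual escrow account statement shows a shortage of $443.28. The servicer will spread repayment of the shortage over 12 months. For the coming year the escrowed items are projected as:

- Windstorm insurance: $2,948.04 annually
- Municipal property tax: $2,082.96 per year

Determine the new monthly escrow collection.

$456.19

Windstorm insurance — $2,948.04
Municipal property tax — $2,082.96
Annual escrow total = $2,948.04 + $2,082.96 = $5,031.00
Base monthly escrow = $5,031.00 ÷ 12 = $419.25
Shortage per month = $443.28 / 12 = $36.94
New monthly escrow = $419.25 + $36.94 = $456.19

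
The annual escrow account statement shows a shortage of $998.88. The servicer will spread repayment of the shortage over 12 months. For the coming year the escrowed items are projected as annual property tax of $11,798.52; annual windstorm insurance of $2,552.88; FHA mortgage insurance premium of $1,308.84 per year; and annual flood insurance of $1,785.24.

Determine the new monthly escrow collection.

Property tax: $11,798.52 per year
Windstorm insurance: $2,552.88 per year
FHA mortgage insurance premium: $1,308.84 per year
Flood insurance: $1,785.24 per year
Yearly total = $17,445.48
Per month = $17,445.48 / 12 = $1,453.79
Monthly shortage recovery: $998.88 ÷ 12 = $83.24
New monthly escrow = $1,453.79 + $83.24 = $1,537.03

$1,537.03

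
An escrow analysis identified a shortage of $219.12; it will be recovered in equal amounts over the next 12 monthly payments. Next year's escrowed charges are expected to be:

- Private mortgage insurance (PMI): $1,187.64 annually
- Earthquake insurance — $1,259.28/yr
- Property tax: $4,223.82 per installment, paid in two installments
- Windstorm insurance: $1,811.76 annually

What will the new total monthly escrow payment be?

$1,077.12

Private mortgage insurance (PMI) = $1,187.64
Earthquake insurance = $1,259.28
Property tax = $4,223.82 × 2 = $8,447.64
Windstorm insurance = $1,811.76
Total per year = $1,187.64 + $1,259.28 + $8,447.64 + $1,811.76 = $12,706.32
Per month = $12,706.32 ÷ 12 = $1,058.86
Monthly shortage recovery: $219.12 / 12 = $18.26
Adjusted monthly = $1,058.86 + $18.26 = $1,077.12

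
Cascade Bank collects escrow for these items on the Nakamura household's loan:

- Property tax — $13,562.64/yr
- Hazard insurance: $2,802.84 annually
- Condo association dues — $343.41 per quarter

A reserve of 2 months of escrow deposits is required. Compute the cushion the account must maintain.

Property tax — $13,562.64/yr
Hazard insurance — $2,802.84/yr
Condo association dues — $343.41 × 4 = $1,373.64/yr
Yearly total = $13,562.64 + $2,802.84 + $1,373.64 = $17,739.12
Monthly escrow = $17,739.12 / 12 = $1,478.26
Reserve = 2 × $1,478.26 = $2,956.52

$2,956.52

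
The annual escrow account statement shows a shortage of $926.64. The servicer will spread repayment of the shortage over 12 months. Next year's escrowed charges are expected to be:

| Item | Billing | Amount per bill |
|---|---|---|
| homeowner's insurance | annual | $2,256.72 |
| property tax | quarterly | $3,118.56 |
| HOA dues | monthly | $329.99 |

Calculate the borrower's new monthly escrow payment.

Homeowner's insurance = $2,256.72/yr
Property tax = $3,118.56 × 4 = $12,474.24/yr
HOA dues = $329.99 × 12 = $3,959.88/yr
Total per year = $2,256.72 + $12,474.24 + $3,959.88 = $18,690.84
Monthly = $18,690.84 ÷ 12 = $1,557.57
Shortage spread = $926.64 ÷ 12 = $77.22/mo
Adjusted monthly = $1,557.57 + $77.22 = $1,634.79

$1,634.79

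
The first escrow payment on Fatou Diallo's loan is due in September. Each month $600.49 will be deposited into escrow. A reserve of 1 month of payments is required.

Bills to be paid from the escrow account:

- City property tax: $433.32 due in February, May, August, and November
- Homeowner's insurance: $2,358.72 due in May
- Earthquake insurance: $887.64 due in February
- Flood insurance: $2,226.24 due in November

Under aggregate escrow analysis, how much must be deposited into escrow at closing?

$1,968.64

Cushion = 1 × $600.49 = $600.49
Trial balance (start $0, +$600.49 each month, − disbursements):
  Sep: +$600.49 → $600.49
  Oct: +$600.49 → $1,200.98
  Nov: +$600.49 − $2,659.56 → -$858.09
  Dec: +$600.49 → -$257.60
  Jan: +$600.49 → $342.89
  Feb: +$600.49 − $1,320.96 → -$377.58
  Mar: +$600.49 → $222.91
  Apr: +$600.49 → $823.40
  May: +$600.49 − $2,792.04 → -$1,368.15
  Jun: +$600.49 → -$767.66
  Jul: +$600.49 → -$167.17
  Aug: +$600.49 − $433.32 → $0.00
Lowest trial balance = -$1,368.15 (May)
Initial deposit = cushion − low point = $600.49 − (-$1,368.15) = $1,968.64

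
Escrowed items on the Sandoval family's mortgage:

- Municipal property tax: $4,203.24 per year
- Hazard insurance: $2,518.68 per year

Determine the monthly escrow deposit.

$560.16

Municipal property tax — $4,203.24
Hazard insurance — $2,518.68
Yearly total = $4,203.24 + $2,518.68 = $6,721.92
Monthly = $6,721.92 / 12 = $560.16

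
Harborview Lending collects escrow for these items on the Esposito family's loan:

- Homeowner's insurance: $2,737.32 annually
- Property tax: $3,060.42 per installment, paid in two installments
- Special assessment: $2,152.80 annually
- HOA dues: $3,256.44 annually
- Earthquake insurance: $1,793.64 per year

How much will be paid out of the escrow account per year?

$16,061.04

Homeowner's insurance — $2,737.32
Property tax — $3,060.42 × 2 = $6,120.84
Special assessment — $2,152.80
HOA dues — $3,256.44
Earthquake insurance — $1,793.64
Combined annual = $16,061.04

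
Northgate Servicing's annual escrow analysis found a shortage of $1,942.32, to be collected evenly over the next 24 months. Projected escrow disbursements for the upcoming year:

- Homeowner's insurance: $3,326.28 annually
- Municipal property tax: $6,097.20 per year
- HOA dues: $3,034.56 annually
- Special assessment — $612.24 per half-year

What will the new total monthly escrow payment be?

$1,221.14

Homeowner's insurance: $3,326.28 per year
Municipal property tax: $6,097.20 per year
HOA dues: $3,034.56 per year
Special assessment: $612.24 × 2 = $1,224.48 per year
Total per year = $3,326.28 + $6,097.20 + $3,034.56 + $1,224.48 = $13,682.52
Per month = $13,682.52 / 12 = $1,140.21
Monthly shortage recovery: $1,942.32 / 24 = $80.93
Adjusted monthly = $1,140.21 + $80.93 = $1,221.14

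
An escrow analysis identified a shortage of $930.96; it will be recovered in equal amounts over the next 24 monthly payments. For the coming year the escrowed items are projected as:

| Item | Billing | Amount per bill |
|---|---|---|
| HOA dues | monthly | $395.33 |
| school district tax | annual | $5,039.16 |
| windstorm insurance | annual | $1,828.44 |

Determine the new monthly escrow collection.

HOA dues = $395.33 × 12 = $4,743.96 annually
School district tax = $5,039.16 annually
Windstorm insurance = $1,828.44 annually
Total annual escrow = $11,611.56
Per month = $11,611.56 ÷ 12 = $967.63
Shortage spread = $930.96 ÷ 24 = $38.79/mo
Adjusted monthly = $967.63 + $38.79 = $1,006.42

$1,006.42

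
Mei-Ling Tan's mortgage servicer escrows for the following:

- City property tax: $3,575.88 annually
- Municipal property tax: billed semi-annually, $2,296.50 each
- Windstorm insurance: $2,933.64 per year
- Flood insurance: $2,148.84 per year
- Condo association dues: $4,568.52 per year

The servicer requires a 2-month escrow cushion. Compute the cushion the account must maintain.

$2,969.98

City property tax: $3,575.88 per year
Municipal property tax: $2,296.50 × 2 = $4,593.00 per year
Windstorm insurance: $2,933.64 per year
Flood insurance: $2,148.84 per year
Condo association dues: $4,568.52 per year
Combined annual = $3,575.88 + $4,593.00 + $2,933.64 + $2,148.84 + $4,568.52 = $17,819.88
Base monthly escrow = $17,819.88 ÷ 12 = $1,484.99
Required cushion = 2 × $1,484.99 = $2,969.98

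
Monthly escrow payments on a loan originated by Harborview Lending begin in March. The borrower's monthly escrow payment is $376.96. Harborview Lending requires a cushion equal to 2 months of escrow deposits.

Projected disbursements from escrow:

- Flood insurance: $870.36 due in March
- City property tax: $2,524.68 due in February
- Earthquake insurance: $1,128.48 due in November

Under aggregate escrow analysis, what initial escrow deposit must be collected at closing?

$1,247.32

Cushion = 2 × $376.96 = $753.92
Trial balance (start $0, +$376.96 each month, − disbursements):
  Mar: +$376.96 − $870.36 → -$493.40
  Apr: +$376.96 → -$116.44
  May: +$376.96 → $260.52
  Jun: +$376.96 → $637.48
  Jul: +$376.96 → $1,014.44
  Aug: +$376.96 → $1,391.40
  Sep: +$376.96 → $1,768.36
  Oct: +$376.96 → $2,145.32
  Nov: +$376.96 − $1,128.48 → $1,393.80
  Dec: +$376.96 → $1,770.76
  Jan: +$376.96 → $2,147.72
  Feb: +$376.96 − $2,524.68 → $0.00
Lowest trial balance = -$493.40 (Mar)
Initial deposit = cushion − low point = $753.92 − (-$493.40) = $1,247.32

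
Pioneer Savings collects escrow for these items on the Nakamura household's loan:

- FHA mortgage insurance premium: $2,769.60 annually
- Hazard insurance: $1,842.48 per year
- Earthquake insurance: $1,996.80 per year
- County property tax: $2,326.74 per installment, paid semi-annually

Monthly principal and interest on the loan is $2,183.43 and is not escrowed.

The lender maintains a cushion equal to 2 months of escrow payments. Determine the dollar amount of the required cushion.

FHA mortgage insurance premium — $2,769.60 per year
Hazard insurance — $1,842.48 per year
Earthquake insurance — $1,996.80 per year
County property tax — $2,326.74 × 2 = $4,653.48 per year
Combined annual = $11,262.36
Monthly = $11,262.36 ÷ 12 = $938.53
Cushion = 2 × $938.53 = $1,877.06

$1,877.06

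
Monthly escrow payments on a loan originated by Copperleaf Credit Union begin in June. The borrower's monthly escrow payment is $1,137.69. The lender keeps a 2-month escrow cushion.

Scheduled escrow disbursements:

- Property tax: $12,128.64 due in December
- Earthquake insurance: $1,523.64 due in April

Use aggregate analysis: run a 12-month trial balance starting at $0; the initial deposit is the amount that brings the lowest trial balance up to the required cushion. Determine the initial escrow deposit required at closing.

$6,440.19

Cushion = 2 × $1,137.69 = $2,275.38
Trial balance (start $0, +$1,137.69 each month, − disbursements):
  Jun: +$1,137.69 → $1,137.69
  Jul: +$1,137.69 → $2,275.38
  Aug: +$1,137.69 → $3,413.07
  Sep: +$1,137.69 → $4,550.76
  Oct: +$1,137.69 → $5,688.45
  Nov: +$1,137.69 → $6,826.14
  Dec: +$1,137.69 − $12,128.64 → -$4,164.81
  Jan: +$1,137.69 → -$3,027.12
  Feb: +$1,137.69 → -$1,889.43
  Mar: +$1,137.69 → -$751.74
  Apr: +$1,137.69 − $1,523.64 → -$1,137.69
  May: +$1,137.69 → $0.00
Lowest trial balance = -$4,164.81 (Dec)
Initial deposit = cushion − low point = $2,275.38 − (-$4,164.81) = $6,440.19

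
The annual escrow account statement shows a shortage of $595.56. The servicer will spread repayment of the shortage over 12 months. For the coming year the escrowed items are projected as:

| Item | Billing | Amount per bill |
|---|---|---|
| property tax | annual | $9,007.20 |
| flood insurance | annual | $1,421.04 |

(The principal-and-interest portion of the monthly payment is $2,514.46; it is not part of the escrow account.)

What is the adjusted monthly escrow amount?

$918.65

Property tax: $9,007.20 per year
Flood insurance: $1,421.04 per year
Annual escrow total = $9,007.20 + $1,421.04 = $10,428.24
Monthly escrow = $10,428.24 / 12 = $869.02
Shortage spread = $595.56 / 12 = $49.63/mo
Adjusted monthly = $869.02 + $49.63 = $918.65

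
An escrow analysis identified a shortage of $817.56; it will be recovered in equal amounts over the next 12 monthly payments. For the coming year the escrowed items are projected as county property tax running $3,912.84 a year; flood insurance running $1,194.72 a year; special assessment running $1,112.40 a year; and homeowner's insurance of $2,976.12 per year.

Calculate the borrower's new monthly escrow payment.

County property tax: $3,912.84 per year
Flood insurance: $1,194.72 per year
Special assessment: $1,112.40 per year
Homeowner's insurance: $2,976.12 per year
Total per year = $9,196.08
Per month = $9,196.08 ÷ 12 = $766.34
Monthly shortage recovery: $817.56 ÷ 12 = $68.13
Adjusted monthly = $766.34 + $68.13 = $834.47

$834.47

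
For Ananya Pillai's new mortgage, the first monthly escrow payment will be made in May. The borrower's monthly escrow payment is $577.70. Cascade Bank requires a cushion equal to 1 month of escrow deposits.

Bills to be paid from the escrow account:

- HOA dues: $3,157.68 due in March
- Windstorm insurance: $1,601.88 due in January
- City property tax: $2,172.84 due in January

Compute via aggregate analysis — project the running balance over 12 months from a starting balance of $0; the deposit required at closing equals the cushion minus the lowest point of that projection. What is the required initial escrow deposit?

Cushion = 1 × $577.70 = $577.70
Trial balance (start $0, +$577.70 each month, − disbursements):
  May: +$577.70 → $577.70
  Jun: +$577.70 → $1,155.40
  Jul: +$577.70 → $1,733.10
  Aug: +$577.70 → $2,310.80
  Sep: +$577.70 → $2,888.50
  Oct: +$577.70 → $3,466.20
  Nov: +$577.70 → $4,043.90
  Dec: +$577.70 → $4,621.60
  Jan: +$577.70 − $3,774.72 → $1,424.58
  Feb: +$577.70 → $2,002.28
  Mar: +$577.70 − $3,157.68 → -$577.70
  Apr: +$577.70 → $0.00
Lowest trial balance = -$577.70 (Mar)
Initial deposit = cushion − low point = $577.70 − (-$577.70) = $1,155.40

$1,155.40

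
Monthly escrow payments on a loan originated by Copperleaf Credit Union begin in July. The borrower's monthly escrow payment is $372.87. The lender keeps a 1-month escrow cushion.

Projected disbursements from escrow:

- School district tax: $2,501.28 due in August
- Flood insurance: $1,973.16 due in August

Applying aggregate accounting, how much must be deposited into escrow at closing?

Cushion = 1 × $372.87 = $372.87
Trial balance (start $0, +$372.87 each month, − disbursements):
  Jul: +$372.87 → $372.87
  Aug: +$372.87 − $4,474.44 → -$3,728.70
  Sep: +$372.87 → -$3,355.83
  Oct: +$372.87 → -$2,982.96
  Nov: +$372.87 → -$2,610.09
  Dec: +$372.87 → -$2,237.22
  Jan: +$372.87 → -$1,864.35
  Feb: +$372.87 → -$1,491.48
  Mar: +$372.87 → -$1,118.61
  Apr: +$372.87 → -$745.74
  May: +$372.87 → -$372.87
  Jun: +$372.87 → $0.00
Lowest trial balance = -$3,728.70 (Aug)
Initial deposit = cushion − low point = $372.87 − (-$3,728.70) = $4,101.57

$4,101.57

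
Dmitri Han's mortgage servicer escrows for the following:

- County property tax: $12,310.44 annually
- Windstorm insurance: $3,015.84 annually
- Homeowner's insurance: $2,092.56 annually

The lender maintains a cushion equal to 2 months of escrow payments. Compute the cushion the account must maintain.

County property tax — $12,310.44 per year
Windstorm insurance — $3,015.84 per year
Homeowner's insurance — $2,092.56 per year
Total per year = $12,310.44 + $3,015.84 + $2,092.56 = $17,418.84
Monthly escrow = $17,418.84 ÷ 12 = $1,451.57
Cushion = 2 × $1,451.57 = $2,903.14

$2,903.14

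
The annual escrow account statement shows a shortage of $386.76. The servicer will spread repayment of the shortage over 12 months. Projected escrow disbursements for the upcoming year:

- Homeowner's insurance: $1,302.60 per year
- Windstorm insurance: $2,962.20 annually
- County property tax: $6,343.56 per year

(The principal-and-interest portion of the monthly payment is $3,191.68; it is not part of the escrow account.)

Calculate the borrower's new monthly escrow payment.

$916.26

Homeowner's insurance — $1,302.60 per year
Windstorm insurance — $2,962.20 per year
County property tax — $6,343.56 per year
Combined annual = $1,302.60 + $2,962.20 + $6,343.56 = $10,608.36
Monthly = $10,608.36 / 12 = $884.03
Shortage per month = $386.76 / 12 = $32.23
New monthly escrow = $884.03 + $32.23 = $916.26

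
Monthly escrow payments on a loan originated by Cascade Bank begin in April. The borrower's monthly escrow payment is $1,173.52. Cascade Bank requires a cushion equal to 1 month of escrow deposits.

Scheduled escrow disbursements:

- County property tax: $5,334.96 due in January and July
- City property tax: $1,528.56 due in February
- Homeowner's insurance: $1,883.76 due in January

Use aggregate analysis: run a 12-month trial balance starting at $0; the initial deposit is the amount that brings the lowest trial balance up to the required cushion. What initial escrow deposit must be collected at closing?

Cushion = 1 × $1,173.52 = $1,173.52
Trial balance (start $0, +$1,173.52 each month, − disbursements):
  Apr: +$1,173.52 → $1,173.52
  May: +$1,173.52 → $2,347.04
  Jun: +$1,173.52 → $3,520.56
  Jul: +$1,173.52 − $5,334.96 → -$640.88
  Aug: +$1,173.52 → $532.64
  Sep: +$1,173.52 → $1,706.16
  Oct: +$1,173.52 → $2,879.68
  Nov: +$1,173.52 → $4,053.20
  Dec: +$1,173.52 → $5,226.72
  Jan: +$1,173.52 − $7,218.72 → -$818.48
  Feb: +$1,173.52 − $1,528.56 → -$1,173.52
  Mar: +$1,173.52 → $0.00
Lowest trial balance = -$1,173.52 (Feb)
Initial deposit = cushion − low point = $1,173.52 − (-$1,173.52) = $2,347.04

$2,347.04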